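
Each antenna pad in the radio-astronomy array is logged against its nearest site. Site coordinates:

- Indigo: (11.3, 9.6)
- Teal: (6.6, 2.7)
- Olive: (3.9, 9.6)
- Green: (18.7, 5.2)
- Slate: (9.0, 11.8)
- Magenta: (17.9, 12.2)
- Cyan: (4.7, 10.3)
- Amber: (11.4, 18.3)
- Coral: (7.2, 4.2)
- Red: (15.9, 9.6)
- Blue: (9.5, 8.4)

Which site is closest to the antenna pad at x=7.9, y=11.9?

Squared distances to each site:
Indigo: 16.850; Teal: 86.330; Olive: 21.290; Green: 161.530; Slate: 1.220; Magenta: 100.090; Cyan: 12.800; Amber: 53.210; Coral: 59.780; Red: 69.290; Blue: 14.810.
Minimum at Slate.

Slate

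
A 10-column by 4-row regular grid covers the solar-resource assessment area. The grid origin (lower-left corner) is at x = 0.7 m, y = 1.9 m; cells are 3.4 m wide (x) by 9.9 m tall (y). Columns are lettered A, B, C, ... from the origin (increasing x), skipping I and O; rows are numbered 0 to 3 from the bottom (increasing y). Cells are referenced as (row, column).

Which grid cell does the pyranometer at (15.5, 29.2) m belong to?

(2, E)

Column index: ⌊(15.5 − 0.7) / 3.4⌋ = ⌊4.353⌋ = 4 → column E
Row offset from origin: ⌊(29.2 − 1.9) / 9.9⌋ = ⌊2.758⌋ = 2 → row 2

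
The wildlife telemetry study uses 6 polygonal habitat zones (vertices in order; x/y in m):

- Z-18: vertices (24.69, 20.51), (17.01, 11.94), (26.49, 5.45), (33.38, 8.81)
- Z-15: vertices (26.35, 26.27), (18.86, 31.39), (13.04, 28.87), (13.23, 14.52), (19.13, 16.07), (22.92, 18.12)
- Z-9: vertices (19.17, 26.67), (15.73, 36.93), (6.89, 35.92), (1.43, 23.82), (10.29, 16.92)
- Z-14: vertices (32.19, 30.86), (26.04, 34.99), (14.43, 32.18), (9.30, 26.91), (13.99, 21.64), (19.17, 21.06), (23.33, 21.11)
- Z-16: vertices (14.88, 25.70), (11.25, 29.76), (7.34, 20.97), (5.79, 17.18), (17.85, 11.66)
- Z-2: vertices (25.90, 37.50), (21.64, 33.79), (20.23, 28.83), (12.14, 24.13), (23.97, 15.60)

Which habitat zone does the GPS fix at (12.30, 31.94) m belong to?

Cast a ray rightward from (12.30, 31.94). For each polygon, the edges (by vertex number in listed order) whose endpoints lie on opposite sides of y = 31.94, where each meets that height, and whether that is right or left of the point:
Z-18: no edge straddles that height → 0 crossings.
Z-15: no edge straddles that height → 0 crossings.
Z-9: 1–2 at x≈17.403 (right), 3–4 at x≈5.094 (left) → 1 crossing.
Z-14: 1–2 at x≈30.582 (right), 3–4 at x≈14.196 (right) → 2 crossings.
Z-16: no edge straddles that height → 0 crossings.
Z-2: 2–3 at x≈21.114 (right), 5–1 at x≈25.410 (right) → 2 crossings.
Only Z-9 has an odd count, so the point is inside Z-9.

Z-9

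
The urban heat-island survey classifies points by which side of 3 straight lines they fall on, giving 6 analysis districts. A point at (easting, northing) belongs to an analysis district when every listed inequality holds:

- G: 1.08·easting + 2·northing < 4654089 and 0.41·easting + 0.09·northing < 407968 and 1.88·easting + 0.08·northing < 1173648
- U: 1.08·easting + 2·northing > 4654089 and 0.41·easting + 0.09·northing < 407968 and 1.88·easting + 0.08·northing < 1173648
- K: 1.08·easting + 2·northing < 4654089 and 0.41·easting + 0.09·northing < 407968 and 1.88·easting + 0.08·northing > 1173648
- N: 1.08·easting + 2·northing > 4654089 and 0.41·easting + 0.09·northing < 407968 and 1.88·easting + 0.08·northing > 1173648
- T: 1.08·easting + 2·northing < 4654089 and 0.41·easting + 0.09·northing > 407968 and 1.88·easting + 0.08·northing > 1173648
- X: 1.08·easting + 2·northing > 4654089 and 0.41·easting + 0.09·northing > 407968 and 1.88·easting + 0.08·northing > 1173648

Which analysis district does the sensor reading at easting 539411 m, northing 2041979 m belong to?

1.08·539411 + 2·2041979 = 4666521.880, which is > 4654089
0.41·539411 + 0.09·2041979 = 404936.620, which is < 407968
1.88·539411 + 0.08·2041979 = 1177451.000, which is > 1173648
This sign pattern matches N.

N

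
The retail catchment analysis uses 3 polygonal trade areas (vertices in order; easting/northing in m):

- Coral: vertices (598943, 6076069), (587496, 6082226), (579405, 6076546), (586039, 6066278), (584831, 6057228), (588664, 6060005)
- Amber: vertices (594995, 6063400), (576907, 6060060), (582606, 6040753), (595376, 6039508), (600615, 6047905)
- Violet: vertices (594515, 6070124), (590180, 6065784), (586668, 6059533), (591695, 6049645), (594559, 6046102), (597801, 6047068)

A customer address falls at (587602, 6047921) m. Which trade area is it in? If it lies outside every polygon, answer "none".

Amber

Cast a ray rightward from (587602, 6047921). For each polygon, the edges (by vertex number in listed order) whose endpoints lie on opposite sides of northing = 6047921, where each meets that height, and whether that is right or left of the point:
Coral: no edge straddles that height → 0 crossings.
Amber: 2–3 at easting≈580490.2 (left), 5–1 at easting≈600609.2 (right) → 1 crossing.
Violet: 4–5 at easting≈593088.6 (right), 6–1 at easting≈597679.4 (right) → 2 crossings.
Only Amber has an odd count, so the point is inside Amber.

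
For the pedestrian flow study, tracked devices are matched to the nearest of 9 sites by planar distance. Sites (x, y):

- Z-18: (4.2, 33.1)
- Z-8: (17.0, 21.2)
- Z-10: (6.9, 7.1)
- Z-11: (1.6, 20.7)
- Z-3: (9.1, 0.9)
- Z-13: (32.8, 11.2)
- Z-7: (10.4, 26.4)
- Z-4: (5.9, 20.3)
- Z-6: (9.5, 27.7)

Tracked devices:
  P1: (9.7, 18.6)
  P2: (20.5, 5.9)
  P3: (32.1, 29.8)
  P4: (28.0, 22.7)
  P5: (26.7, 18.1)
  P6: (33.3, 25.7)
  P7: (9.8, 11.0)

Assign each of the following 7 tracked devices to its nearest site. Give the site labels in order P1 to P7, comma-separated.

Z-4, Z-3, Z-8, Z-8, Z-13, Z-13, Z-10

P1 → Z-4 (d²=17.33)
P2 → Z-3 (d²=154.96)
P3 → Z-8 (d²=301.97)
P4 → Z-8 (d²=123.25)
P5 → Z-13 (d²=84.82)
P6 → Z-13 (d²=210.50)
P7 → Z-10 (d²=23.62)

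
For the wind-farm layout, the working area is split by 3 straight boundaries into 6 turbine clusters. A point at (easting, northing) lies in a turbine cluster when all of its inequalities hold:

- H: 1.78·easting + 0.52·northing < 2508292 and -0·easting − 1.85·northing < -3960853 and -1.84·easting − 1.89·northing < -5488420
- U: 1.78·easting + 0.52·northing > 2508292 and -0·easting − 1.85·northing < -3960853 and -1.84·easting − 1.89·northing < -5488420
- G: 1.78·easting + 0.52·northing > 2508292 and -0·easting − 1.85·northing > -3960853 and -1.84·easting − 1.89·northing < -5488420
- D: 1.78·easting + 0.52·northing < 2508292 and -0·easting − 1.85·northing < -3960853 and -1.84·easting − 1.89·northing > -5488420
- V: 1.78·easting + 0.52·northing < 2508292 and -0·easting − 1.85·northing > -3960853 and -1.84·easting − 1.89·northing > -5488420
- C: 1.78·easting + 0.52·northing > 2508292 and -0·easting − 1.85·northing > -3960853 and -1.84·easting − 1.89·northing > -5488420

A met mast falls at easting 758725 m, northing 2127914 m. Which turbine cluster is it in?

1.78·758725 + 0.52·2127914 = 2457045.780, which is < 2508292
-0·758725 − 1.85·2127914 = -3936640.900, which is > -3960853
-1.84·758725 − 1.89·2127914 = -5417811.460, which is > -5488420
This sign pattern matches V.

V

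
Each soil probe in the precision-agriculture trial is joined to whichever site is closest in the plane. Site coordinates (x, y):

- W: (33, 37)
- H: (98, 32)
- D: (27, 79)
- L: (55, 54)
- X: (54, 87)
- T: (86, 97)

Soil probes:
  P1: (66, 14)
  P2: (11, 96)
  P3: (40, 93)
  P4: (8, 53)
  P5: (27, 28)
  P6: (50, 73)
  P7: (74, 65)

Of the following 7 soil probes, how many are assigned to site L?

1

P1 → H
P2 → D
P3 → X
P4 → W
P5 → W
P6 → X
P7 → L
1 of the 7 goes to L.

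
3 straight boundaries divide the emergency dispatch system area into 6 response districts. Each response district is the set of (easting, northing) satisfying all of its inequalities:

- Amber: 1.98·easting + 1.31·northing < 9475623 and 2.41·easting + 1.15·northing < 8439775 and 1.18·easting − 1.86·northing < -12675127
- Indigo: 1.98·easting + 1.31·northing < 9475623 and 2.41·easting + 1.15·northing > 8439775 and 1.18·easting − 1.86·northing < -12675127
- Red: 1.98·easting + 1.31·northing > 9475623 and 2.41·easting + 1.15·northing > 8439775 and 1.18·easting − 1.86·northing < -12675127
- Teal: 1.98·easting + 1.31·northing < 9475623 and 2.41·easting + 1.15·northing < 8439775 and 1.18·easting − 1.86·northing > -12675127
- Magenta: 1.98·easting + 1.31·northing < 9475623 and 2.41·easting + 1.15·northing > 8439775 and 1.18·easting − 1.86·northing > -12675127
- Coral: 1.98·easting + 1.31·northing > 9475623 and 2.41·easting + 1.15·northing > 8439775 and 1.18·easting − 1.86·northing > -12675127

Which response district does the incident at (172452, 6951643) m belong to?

Amber

1.98·172452 + 1.31·6951643 = 9448107.290, which is < 9475623
2.41·172452 + 1.15·6951643 = 8409998.770, which is < 8439775
1.18·172452 − 1.86·6951643 = -12726562.620, which is < -12675127
This sign pattern matches Amber.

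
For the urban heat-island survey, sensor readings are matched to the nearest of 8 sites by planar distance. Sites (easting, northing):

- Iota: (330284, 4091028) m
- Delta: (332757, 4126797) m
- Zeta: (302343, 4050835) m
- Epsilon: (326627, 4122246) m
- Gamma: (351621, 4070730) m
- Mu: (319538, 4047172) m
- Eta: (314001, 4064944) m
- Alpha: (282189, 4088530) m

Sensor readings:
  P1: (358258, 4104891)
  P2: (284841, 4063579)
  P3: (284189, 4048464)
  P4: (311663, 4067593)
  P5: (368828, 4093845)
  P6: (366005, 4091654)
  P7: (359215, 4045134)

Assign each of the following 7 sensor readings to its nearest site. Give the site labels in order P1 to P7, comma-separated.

P1 → Iota (d²=974727445.00)
P2 → Zeta (d²=468729540.00)
P3 → Zeta (d²=335189357.00)
P4 → Eta (d²=12483445.00)
P5 → Gamma (d²=830384074.00)
P6 → Gamma (d²=644713232.00)
P7 → Gamma (d²=712824052.00)

Iota, Zeta, Zeta, Eta, Gamma, Gamma, Gamma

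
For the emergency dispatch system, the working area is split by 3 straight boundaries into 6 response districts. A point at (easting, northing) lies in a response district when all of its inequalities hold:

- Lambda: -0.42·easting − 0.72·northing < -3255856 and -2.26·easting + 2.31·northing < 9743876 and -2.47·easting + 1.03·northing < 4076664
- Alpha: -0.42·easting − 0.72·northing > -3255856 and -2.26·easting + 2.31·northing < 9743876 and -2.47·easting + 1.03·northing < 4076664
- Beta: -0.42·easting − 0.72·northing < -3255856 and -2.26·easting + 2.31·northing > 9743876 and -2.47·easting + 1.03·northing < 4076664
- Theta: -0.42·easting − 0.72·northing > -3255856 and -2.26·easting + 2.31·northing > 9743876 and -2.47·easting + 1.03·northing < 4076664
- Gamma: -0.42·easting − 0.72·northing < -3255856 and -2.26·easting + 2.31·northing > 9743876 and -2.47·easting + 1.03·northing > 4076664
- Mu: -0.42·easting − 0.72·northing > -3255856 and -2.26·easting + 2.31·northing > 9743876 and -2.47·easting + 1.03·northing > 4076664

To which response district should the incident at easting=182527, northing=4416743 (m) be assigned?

-0.42·182527 − 0.72·4416743 = -3256716.300, which is < -3255856
-2.26·182527 + 2.31·4416743 = 9790165.310, which is > 9743876
-2.47·182527 + 1.03·4416743 = 4098403.600, which is > 4076664
This sign pattern matches Gamma.

Gamma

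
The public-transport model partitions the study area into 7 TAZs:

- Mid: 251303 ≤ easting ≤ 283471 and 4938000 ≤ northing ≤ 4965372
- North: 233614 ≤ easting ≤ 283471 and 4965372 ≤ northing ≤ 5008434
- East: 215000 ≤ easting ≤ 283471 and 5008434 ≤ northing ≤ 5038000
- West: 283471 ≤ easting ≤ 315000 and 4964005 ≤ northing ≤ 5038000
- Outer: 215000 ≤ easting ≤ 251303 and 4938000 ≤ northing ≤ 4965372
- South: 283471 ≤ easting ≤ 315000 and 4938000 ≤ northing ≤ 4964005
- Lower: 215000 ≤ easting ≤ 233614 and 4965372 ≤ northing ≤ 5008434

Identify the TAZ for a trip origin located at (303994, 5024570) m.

West

The point has easting = 303994 and northing = 5024570.
Only West satisfies 283471 ≤ easting ≤ 315000 and 4964005 ≤ northing ≤ 5038000.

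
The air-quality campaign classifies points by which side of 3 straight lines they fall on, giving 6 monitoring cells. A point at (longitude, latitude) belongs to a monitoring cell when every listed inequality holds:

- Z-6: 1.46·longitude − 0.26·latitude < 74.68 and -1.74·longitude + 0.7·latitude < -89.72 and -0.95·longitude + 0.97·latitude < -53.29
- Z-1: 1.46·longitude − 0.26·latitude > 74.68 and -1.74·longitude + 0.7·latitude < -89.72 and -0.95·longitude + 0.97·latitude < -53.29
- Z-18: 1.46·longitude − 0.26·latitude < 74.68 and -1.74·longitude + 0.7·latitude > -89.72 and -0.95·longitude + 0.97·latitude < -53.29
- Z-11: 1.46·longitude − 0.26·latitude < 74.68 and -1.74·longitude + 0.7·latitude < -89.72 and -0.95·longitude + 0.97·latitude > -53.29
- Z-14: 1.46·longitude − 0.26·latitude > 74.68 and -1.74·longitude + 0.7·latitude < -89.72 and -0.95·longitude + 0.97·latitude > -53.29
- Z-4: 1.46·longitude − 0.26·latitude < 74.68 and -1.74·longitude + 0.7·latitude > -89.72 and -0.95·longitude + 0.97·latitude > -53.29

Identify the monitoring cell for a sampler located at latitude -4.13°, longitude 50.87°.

Z-14

1.46·50.87 − 0.26·-4.13 = 75.344, which is > 74.68
-1.74·50.87 + 0.7·-4.13 = -91.405, which is < -89.72
-0.95·50.87 + 0.97·-4.13 = -52.333, which is > -53.29
This sign pattern matches Z-14.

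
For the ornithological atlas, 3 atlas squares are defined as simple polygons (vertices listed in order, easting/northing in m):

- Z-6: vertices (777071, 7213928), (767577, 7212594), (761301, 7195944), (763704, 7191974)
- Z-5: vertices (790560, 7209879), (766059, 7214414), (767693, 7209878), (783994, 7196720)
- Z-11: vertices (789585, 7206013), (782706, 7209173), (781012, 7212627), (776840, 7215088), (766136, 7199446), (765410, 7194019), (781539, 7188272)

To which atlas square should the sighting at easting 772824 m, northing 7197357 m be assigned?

Z-11

Cast a ray rightward from (772824, 7197357). For each polygon, the edges (by vertex number in listed order) whose endpoints lie on opposite sides of northing = 7197357, where each meets that height, and whether that is right or left of the point:
Z-6: 2–3 at easting≈761833.6 (left), 4–1 at easting≈766981.5 (left) → 0 crossings.
Z-5: 3–4 at easting≈783204.8 (right), 4–1 at easting≈784311.8 (right) → 2 crossings.
Z-11: 5–6 at easting≈765856.5 (left), 7–1 at easting≈785659.3 (right) → 1 crossing.
Only Z-11 has an odd count, so the point is inside Z-11.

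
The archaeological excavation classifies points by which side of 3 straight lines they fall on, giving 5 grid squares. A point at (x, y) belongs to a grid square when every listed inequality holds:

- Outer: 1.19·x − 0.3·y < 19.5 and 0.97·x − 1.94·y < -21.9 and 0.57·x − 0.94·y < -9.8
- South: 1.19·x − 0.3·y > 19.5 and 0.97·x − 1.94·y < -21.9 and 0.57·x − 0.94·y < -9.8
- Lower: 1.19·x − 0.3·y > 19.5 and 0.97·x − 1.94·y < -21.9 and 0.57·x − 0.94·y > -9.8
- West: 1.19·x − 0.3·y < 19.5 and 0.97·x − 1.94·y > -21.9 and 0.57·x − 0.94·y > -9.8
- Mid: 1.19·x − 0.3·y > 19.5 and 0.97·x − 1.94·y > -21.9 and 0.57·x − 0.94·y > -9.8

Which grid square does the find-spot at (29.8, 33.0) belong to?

South

1.19·29.8 − 0.3·33.0 = 25.562, which is > 19.5
0.97·29.8 − 1.94·33.0 = -35.114, which is < -21.9
0.57·29.8 − 0.94·33.0 = -14.034, which is < -9.8
This sign pattern matches South.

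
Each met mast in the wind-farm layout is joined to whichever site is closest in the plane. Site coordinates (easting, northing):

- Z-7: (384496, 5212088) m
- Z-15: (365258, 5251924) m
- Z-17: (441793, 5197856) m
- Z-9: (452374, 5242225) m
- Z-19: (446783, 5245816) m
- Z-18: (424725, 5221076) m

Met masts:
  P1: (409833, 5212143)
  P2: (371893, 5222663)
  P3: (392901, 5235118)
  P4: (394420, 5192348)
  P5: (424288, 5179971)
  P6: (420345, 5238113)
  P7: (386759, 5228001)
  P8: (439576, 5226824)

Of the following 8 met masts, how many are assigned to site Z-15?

P1 → Z-18
P2 → Z-7
P3 → Z-7
P4 → Z-7
P5 → Z-17
P6 → Z-18
P7 → Z-7
P8 → Z-18
0 of the 8 go to Z-15.

0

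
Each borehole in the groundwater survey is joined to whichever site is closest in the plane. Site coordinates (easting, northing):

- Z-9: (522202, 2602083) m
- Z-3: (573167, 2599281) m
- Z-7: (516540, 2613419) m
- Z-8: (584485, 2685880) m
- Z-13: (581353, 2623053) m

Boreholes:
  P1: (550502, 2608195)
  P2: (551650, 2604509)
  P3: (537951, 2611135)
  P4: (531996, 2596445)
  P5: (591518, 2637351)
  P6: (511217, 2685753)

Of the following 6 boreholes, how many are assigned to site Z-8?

0

P1 → Z-3
P2 → Z-3
P3 → Z-9
P4 → Z-9
P5 → Z-13
P6 → Z-7
0 of the 6 go to Z-8.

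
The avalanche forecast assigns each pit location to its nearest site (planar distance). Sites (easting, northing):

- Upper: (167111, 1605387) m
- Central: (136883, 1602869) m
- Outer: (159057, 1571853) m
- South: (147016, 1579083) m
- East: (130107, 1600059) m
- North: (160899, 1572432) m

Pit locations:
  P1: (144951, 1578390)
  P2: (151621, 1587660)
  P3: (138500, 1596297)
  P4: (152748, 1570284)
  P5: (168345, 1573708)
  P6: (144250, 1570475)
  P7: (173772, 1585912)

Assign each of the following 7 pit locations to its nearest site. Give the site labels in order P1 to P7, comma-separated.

P1 → South (d²=4744474.00)
P2 → South (d²=94770954.00)
P3 → Central (d²=45805873.00)
P4 → Outer (d²=42265242.00)
P5 → North (d²=57071092.00)
P6 → South (d²=81748420.00)
P7 → North (d²=347424529.00)

South, South, Central, Outer, North, South, North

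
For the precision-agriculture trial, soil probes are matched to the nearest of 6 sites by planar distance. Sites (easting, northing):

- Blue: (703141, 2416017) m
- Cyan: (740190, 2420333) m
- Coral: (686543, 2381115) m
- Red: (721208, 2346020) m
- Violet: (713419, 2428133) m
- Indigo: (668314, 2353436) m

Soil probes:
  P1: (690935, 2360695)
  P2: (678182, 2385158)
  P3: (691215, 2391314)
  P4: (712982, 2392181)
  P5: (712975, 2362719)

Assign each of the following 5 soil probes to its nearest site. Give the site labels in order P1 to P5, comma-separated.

P1 → Coral (d²=436266064.00)
P2 → Coral (d²=86252170.00)
P3 → Coral (d²=125847185.00)
P4 → Blue (d²=665000177.00)
P5 → Red (d²=346638890.00)

Coral, Coral, Coral, Blue, Red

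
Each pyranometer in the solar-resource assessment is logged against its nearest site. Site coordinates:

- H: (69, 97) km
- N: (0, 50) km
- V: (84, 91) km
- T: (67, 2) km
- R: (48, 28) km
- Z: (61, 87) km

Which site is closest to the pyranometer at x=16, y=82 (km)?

N

Squared distances to each site:
H: 3034.000; N: 1280.000; V: 4705.000; T: 9001.000; R: 3940.000; Z: 2050.000.
Minimum at N.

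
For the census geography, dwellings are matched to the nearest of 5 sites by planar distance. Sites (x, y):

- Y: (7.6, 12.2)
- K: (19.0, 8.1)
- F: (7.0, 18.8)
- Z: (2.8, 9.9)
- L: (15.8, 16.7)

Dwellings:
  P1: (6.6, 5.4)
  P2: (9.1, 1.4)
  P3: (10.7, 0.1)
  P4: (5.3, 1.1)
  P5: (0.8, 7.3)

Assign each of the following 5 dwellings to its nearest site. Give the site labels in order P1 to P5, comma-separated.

P1 → Z (d²=34.69)
P2 → Z (d²=111.94)
P3 → K (d²=132.89)
P4 → Z (d²=83.69)
P5 → Z (d²=10.76)

Z, Z, K, Z, Z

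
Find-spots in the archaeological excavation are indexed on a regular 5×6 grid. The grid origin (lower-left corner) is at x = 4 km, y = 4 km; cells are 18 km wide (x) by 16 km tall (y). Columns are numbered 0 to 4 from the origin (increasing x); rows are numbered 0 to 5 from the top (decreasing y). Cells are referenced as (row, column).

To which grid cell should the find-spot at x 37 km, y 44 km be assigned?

Column index: ⌊(37 − 4) / 18⌋ = ⌊1.833⌋ = 1
Row offset from origin: ⌊(44 − 4) / 16⌋ = ⌊2.500⌋ = 2 → row 3 (counted from top)

(3, 1)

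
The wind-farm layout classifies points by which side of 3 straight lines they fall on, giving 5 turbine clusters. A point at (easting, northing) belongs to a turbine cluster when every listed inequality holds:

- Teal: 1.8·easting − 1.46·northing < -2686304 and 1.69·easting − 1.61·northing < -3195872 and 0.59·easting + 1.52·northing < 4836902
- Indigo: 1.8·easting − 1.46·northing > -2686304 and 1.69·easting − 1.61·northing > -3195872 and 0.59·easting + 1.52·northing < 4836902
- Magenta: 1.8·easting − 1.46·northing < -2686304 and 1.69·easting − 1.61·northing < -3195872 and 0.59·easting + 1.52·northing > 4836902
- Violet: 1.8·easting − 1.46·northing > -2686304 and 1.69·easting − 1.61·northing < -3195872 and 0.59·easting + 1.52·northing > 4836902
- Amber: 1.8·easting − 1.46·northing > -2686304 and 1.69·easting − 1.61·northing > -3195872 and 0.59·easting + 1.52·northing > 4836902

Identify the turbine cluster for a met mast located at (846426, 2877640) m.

1.8·846426 − 1.46·2877640 = -2677787.600, which is > -2686304
1.69·846426 − 1.61·2877640 = -3202540.460, which is < -3195872
0.59·846426 + 1.52·2877640 = 4873404.140, which is > 4836902
This sign pattern matches Violet.

Violet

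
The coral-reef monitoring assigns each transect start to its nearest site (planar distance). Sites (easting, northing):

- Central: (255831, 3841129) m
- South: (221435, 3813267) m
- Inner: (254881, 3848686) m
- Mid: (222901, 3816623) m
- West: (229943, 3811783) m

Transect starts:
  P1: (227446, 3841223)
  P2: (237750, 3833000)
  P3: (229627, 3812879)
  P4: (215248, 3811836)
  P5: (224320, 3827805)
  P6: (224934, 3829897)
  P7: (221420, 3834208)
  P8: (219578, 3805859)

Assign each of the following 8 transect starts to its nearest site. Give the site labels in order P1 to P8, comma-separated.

P1 → Mid (d²=625817025.00)
P2 → Central (d²=393003202.00)
P3 → West (d²=1301072.00)
P4 → South (d²=40326730.00)
P5 → Mid (d²=127050685.00)
P6 → Mid (d²=180332165.00)
P7 → Mid (d²=311425586.00)
P8 → South (d²=58326913.00)

Mid, Central, West, South, Mid, Mid, Mid, South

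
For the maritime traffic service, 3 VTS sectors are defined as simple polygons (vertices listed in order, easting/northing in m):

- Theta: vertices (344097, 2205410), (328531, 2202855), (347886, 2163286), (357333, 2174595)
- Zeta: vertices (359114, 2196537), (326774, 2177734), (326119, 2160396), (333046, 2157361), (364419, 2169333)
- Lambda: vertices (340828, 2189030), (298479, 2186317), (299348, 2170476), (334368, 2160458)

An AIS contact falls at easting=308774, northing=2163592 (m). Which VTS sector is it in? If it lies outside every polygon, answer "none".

Cast a ray rightward from (308774, 2163592). For each polygon, the edges (by vertex number in listed order) whose endpoints lie on opposite sides of northing = 2163592, where each meets that height, and whether that is right or left of the point:
Theta: 2–3 at easting≈347736.3 (right), 3–4 at easting≈348141.6 (right) → 2 crossings.
Zeta: 2–3 at easting≈326239.7 (right), 4–5 at easting≈349374.5 (right) → 2 crossings.
Lambda: 3–4 at easting≈323412.5 (right), 4–1 at easting≈335076.6 (right) → 2 crossings.
All counts are even, so the point lies outside every listed polygon.

none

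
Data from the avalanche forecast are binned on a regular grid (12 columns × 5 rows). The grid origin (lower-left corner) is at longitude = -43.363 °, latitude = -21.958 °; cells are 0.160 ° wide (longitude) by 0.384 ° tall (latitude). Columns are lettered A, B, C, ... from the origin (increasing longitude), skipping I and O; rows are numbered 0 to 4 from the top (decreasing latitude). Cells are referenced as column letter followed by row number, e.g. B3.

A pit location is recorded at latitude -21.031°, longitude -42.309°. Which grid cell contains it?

G2

Column index: ⌊(-42.309 − -43.363) / 0.160⌋ = ⌊6.588⌋ = 6 → column G
Row offset from origin: ⌊(-21.031 − -21.958) / 0.384⌋ = ⌊2.414⌋ = 2 → row 2 (counted from top)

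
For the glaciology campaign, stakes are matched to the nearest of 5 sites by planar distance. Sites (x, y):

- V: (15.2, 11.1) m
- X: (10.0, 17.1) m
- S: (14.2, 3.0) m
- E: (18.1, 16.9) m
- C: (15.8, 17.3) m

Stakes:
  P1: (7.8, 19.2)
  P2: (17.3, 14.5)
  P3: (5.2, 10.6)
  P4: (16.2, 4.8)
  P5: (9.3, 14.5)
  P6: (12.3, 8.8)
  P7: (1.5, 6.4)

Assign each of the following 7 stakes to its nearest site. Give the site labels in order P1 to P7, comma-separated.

X, E, X, S, X, V, S

P1 → X (d²=9.25)
P2 → E (d²=6.40)
P3 → X (d²=65.29)
P4 → S (d²=7.24)
P5 → X (d²=7.25)
P6 → V (d²=13.70)
P7 → S (d²=172.85)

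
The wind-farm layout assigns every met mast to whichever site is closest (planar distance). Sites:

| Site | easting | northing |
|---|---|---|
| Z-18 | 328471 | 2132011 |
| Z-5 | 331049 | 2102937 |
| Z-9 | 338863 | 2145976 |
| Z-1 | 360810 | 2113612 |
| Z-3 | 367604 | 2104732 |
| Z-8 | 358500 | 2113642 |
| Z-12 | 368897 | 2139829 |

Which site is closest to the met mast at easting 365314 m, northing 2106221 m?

Z-3

Squared distances to each site:
Z-18: 2022530749.000; Z-5: 1184874881.000; Z-9: 2280115426.000; Z-1: 74912897.000; Z-3: 7461221.000; Z-8: 101501837.000; Z-12: 1142335553.000.
Minimum at Z-3.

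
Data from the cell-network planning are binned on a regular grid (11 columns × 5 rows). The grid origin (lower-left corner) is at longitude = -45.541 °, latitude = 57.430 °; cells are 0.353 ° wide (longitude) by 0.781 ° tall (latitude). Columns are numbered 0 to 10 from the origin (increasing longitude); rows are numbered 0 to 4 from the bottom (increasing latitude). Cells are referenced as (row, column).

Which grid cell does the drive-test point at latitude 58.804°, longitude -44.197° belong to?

(1, 3)

Column index: ⌊(-44.197 − -45.541) / 0.353⌋ = ⌊3.807⌋ = 3
Row offset from origin: ⌊(58.804 − 57.430) / 0.781⌋ = ⌊1.759⌋ = 1 → row 1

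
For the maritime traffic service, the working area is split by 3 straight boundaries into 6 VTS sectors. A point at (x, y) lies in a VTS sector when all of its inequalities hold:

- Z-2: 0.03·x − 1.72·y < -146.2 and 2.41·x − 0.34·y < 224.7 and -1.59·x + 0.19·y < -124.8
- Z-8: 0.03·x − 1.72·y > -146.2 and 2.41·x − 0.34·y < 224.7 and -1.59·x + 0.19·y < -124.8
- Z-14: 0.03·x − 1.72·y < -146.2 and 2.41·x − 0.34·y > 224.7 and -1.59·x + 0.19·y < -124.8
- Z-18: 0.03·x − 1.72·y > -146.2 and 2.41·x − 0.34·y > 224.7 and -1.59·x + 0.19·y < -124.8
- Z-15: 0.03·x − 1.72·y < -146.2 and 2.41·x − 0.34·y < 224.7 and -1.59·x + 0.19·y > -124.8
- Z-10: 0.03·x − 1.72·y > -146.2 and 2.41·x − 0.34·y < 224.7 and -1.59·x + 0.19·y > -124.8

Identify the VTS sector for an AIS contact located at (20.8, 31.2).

Z-10

0.03·20.8 − 1.72·31.2 = -53.040, which is > -146.2
2.41·20.8 − 0.34·31.2 = 39.520, which is < 224.7
-1.59·20.8 + 0.19·31.2 = -27.144, which is > -124.8
This sign pattern matches Z-10.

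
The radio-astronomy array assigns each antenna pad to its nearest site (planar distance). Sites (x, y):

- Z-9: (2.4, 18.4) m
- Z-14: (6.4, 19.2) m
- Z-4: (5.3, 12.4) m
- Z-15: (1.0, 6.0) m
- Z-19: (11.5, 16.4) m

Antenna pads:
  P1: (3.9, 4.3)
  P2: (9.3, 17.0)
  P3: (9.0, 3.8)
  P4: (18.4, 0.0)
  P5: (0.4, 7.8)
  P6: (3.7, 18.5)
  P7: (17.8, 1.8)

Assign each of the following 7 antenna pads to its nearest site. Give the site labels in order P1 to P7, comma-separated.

P1 → Z-15 (d²=11.30)
P2 → Z-19 (d²=5.20)
P3 → Z-15 (d²=68.84)
P4 → Z-19 (d²=316.57)
P5 → Z-15 (d²=3.60)
P6 → Z-9 (d²=1.70)
P7 → Z-19 (d²=252.85)

Z-15, Z-19, Z-15, Z-19, Z-15, Z-9, Z-19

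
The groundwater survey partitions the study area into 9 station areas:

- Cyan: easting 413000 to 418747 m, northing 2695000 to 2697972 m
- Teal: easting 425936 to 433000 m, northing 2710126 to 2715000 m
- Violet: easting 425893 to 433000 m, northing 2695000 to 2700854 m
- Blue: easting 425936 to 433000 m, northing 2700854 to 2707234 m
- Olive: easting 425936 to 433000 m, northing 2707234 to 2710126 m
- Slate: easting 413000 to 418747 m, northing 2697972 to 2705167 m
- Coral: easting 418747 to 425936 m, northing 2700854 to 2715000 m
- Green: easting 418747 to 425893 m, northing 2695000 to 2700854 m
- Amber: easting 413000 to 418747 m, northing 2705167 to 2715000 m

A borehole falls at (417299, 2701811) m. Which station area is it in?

Slate

The point has easting = 417299 and northing = 2701811.
Only Slate satisfies 413000 ≤ easting ≤ 418747 and 2697972 ≤ northing ≤ 2705167.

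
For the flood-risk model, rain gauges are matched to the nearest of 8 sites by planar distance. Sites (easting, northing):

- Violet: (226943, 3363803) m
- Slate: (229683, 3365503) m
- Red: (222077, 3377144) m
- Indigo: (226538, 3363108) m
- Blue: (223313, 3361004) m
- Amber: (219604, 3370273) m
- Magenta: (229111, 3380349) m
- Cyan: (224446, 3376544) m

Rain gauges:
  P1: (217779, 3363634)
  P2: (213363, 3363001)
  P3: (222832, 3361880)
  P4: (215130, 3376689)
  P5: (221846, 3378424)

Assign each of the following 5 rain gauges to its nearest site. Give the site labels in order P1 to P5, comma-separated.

P1 → Blue (d²=37542056.00)
P2 → Amber (d²=91832065.00)
P3 → Blue (d²=998737.00)
P4 → Red (d²=48467834.00)
P5 → Red (d²=1691761.00)

Blue, Amber, Blue, Red, Red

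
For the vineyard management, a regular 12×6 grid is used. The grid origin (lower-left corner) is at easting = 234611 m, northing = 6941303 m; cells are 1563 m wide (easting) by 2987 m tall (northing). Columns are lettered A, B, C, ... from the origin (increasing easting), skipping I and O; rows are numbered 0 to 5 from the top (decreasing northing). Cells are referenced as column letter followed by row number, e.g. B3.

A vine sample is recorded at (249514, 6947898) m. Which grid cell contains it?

Column index: ⌊(249514 − 234611) / 1563⌋ = ⌊9.535⌋ = 9 → column K
Row offset from origin: ⌊(6947898 − 6941303) / 2987⌋ = ⌊2.208⌋ = 2 → row 3 (counted from top)

K3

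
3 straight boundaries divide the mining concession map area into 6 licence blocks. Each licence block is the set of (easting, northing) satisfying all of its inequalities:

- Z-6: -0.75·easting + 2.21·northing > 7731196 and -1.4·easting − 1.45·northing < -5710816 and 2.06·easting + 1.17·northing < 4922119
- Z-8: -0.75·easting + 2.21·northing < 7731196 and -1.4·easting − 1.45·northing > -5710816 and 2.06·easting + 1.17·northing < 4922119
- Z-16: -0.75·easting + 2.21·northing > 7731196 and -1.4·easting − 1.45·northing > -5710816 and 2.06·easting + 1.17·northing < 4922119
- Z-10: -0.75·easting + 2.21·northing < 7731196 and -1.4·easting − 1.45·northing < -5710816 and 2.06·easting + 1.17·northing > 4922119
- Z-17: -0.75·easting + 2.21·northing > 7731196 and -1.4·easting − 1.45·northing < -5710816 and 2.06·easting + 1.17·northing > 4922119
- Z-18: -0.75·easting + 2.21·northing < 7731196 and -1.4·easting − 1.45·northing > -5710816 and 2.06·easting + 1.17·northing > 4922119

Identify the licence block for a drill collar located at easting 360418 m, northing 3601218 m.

-0.75·360418 + 2.21·3601218 = 7688378.280, which is < 7731196
-1.4·360418 − 1.45·3601218 = -5726351.300, which is < -5710816
2.06·360418 + 1.17·3601218 = 4955886.140, which is > 4922119
This sign pattern matches Z-10.

Z-10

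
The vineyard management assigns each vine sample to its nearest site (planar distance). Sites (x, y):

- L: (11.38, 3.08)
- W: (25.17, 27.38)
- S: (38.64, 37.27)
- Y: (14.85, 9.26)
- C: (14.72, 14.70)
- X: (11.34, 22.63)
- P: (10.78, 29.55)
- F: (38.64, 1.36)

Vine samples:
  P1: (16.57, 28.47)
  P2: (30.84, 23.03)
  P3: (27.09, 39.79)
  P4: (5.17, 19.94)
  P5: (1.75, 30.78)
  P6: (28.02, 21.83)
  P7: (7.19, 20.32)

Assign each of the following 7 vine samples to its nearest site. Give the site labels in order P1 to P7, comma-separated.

P1 → P (d²=34.69)
P2 → W (d²=51.07)
P3 → S (d²=139.75)
P4 → X (d²=45.30)
P5 → P (d²=83.05)
P6 → W (d²=38.92)
P7 → X (d²=22.56)

P, W, S, X, P, W, X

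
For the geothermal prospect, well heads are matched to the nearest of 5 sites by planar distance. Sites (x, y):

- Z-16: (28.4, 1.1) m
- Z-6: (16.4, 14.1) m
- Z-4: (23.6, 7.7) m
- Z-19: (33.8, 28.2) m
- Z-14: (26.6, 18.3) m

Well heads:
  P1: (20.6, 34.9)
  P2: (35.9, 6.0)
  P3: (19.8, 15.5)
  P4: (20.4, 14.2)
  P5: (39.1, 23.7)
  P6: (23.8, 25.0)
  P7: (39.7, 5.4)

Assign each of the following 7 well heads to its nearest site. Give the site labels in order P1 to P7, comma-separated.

P1 → Z-19 (d²=219.13)
P2 → Z-16 (d²=80.26)
P3 → Z-6 (d²=13.52)
P4 → Z-6 (d²=16.01)
P5 → Z-19 (d²=48.34)
P6 → Z-14 (d²=52.73)
P7 → Z-16 (d²=146.18)

Z-19, Z-16, Z-6, Z-6, Z-19, Z-14, Z-16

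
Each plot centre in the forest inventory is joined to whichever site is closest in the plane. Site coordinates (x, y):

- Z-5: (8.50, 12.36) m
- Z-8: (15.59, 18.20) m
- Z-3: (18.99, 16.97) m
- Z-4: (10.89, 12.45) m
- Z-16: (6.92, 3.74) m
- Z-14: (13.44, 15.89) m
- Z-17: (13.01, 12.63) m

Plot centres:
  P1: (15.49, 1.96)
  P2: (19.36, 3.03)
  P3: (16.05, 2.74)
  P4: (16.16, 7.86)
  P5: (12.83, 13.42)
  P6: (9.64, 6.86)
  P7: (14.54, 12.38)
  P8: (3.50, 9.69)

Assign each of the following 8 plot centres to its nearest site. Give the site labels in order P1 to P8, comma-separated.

Z-16, Z-17, Z-16, Z-17, Z-17, Z-16, Z-17, Z-5

P1 → Z-16 (d²=76.61)
P2 → Z-17 (d²=132.48)
P3 → Z-16 (d²=84.36)
P4 → Z-17 (d²=32.68)
P5 → Z-17 (d²=0.66)
P6 → Z-16 (d²=17.13)
P7 → Z-17 (d²=2.40)
P8 → Z-5 (d²=32.13)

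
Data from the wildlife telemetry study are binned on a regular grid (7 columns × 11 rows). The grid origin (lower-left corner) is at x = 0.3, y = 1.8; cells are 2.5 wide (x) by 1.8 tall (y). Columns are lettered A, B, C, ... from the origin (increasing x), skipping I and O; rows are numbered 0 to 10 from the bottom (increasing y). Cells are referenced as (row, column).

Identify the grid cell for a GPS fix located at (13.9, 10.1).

(4, F)

Column index: ⌊(13.9 − 0.3) / 2.5⌋ = ⌊5.440⌋ = 5 → column F
Row offset from origin: ⌊(10.1 − 1.8) / 1.8⌋ = ⌊4.611⌋ = 4 → row 4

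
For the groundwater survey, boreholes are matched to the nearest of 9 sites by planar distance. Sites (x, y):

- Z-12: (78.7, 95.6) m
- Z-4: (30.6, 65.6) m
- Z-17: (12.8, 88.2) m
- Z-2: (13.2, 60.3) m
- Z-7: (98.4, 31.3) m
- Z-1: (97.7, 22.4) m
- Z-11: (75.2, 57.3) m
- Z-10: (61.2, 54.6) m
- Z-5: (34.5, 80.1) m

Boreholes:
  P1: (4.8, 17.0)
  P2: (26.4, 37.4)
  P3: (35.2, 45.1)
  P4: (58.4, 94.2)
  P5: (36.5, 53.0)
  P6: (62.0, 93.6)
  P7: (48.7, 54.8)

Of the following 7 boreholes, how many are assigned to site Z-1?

P1 → Z-2
P2 → Z-2
P3 → Z-4
P4 → Z-12
P5 → Z-4
P6 → Z-12
P7 → Z-10
0 of the 7 go to Z-1.

0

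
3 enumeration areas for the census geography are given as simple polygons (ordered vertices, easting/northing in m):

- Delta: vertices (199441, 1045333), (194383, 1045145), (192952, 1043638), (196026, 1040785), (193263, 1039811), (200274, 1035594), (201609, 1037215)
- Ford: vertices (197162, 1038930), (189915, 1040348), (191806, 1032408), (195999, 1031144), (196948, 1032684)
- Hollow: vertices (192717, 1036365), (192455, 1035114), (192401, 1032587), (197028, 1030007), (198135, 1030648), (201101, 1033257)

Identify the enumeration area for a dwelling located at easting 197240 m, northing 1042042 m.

Cast a ray rightward from (197240, 1042042). For each polygon, the edges (by vertex number in listed order) whose endpoints lie on opposite sides of northing = 1042042, where each meets that height, and whether that is right or left of the point:
Delta: 3–4 at easting≈194671.6 (left), 7–1 at easting≈200319.9 (right) → 1 crossing.
Ford: no edge straddles that height → 0 crossings.
Hollow: no edge straddles that height → 0 crossings.
Only Delta has an odd count, so the point is inside Delta.

Delta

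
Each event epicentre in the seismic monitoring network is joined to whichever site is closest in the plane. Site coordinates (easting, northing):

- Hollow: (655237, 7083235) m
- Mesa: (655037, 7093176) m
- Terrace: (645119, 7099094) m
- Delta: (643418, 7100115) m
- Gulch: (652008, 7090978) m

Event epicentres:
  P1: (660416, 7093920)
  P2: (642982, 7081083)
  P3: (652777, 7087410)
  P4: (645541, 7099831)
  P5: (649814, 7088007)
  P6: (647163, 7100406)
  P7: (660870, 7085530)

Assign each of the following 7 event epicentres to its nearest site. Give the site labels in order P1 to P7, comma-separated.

Mesa, Hollow, Gulch, Terrace, Gulch, Terrace, Hollow

P1 → Mesa (d²=29487177.00)
P2 → Hollow (d²=154816129.00)
P3 → Gulch (d²=13321985.00)
P4 → Terrace (d²=721253.00)
P5 → Gulch (d²=13640477.00)
P6 → Terrace (d²=5899280.00)
P7 → Hollow (d²=36997714.00)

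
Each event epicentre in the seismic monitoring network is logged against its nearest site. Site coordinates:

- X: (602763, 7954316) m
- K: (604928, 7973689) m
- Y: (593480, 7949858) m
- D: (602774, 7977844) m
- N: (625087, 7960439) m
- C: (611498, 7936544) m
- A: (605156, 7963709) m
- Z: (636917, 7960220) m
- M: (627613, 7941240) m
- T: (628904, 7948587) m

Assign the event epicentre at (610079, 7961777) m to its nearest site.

A

Squared distances to each site:
X: 109190377.000; K: 168428545.000; Y: 417589362.000; D: 311511514.000; N: 227030308.000; C: 638717850.000; A: 27968553.000; Z: 722702493.000; M: 729209525.000; T: 528356725.000.
Minimum at A.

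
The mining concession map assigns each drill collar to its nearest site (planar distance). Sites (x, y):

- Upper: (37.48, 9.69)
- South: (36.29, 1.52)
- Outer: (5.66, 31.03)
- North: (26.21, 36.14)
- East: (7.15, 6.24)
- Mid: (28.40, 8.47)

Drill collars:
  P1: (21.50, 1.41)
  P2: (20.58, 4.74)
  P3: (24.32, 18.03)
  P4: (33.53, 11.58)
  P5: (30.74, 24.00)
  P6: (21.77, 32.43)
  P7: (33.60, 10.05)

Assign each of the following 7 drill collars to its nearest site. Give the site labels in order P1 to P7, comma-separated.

P1 → Mid (d²=97.45)
P2 → Mid (d²=75.07)
P3 → Mid (d²=108.04)
P4 → Upper (d²=19.17)
P5 → North (d²=167.90)
P6 → North (d²=33.48)
P7 → Upper (d²=15.18)

Mid, Mid, Mid, Upper, North, North, Upper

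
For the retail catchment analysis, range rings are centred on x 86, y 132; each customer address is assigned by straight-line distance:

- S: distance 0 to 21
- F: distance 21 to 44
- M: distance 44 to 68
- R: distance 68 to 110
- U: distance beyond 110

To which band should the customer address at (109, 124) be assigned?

Distance = √((109−86)² + (124−132)²) = √(529.000 + 64.000) = 24.352.
21 ≤ 24.352 < 44 → F.

F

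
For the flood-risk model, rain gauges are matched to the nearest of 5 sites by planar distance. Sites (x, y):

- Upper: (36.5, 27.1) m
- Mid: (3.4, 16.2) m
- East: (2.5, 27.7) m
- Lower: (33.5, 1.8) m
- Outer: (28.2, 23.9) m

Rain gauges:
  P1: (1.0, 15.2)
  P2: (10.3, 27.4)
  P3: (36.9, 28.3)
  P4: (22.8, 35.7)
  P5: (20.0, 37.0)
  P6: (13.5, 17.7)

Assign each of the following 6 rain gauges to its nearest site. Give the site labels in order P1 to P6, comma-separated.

P1 → Mid (d²=6.76)
P2 → East (d²=60.93)
P3 → Upper (d²=1.60)
P4 → Outer (d²=168.40)
P5 → Outer (d²=238.85)
P6 → Mid (d²=104.26)

Mid, East, Upper, Outer, Outer, Mid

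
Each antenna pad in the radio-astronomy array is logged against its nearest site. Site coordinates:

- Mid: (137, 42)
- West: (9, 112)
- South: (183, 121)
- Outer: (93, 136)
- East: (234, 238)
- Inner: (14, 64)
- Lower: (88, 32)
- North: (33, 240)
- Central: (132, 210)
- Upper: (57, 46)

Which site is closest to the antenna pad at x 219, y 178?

Squared distances to each site:
Mid: 25220.000; West: 48456.000; South: 4545.000; Outer: 17640.000; East: 3825.000; Inner: 55021.000; Lower: 38477.000; North: 38440.000; Central: 8593.000; Upper: 43668.000.
Minimum at East.

East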